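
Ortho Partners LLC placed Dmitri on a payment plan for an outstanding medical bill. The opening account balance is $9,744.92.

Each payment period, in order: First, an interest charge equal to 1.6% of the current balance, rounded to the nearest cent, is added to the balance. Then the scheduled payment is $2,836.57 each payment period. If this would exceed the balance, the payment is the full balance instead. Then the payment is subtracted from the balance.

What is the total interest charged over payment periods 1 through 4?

$363.58

# | Opening | Interest | Payment | End bal
1 | $9,744.92 | $155.92 | $2,836.57 | $7,064.27
2 | $7,064.27 | $113.03 | $2,836.57 | $4,340.73
3 | $4,340.73 | $69.45 | $2,836.57 | $1,573.61
4 | $1,573.61 | $25.18 | $1,598.79 | $0.00
Total interest: $155.92 + $113.03 + $69.45 + $25.18 = $363.58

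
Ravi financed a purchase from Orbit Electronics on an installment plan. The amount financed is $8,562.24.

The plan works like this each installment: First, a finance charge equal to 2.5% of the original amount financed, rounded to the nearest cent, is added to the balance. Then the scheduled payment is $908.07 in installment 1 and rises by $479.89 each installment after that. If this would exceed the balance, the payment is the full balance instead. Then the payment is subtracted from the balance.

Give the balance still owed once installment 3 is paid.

$5,040.54

# | Opening | Interest | Payment | End bal
1 | $8,562.24 | $214.06 | $908.07 | $7,868.23
2 | $7,868.23 | $214.06 | $1,387.96 | $6,694.33
3 | $6,694.33 | $214.06 | $1,867.85 | $5,040.54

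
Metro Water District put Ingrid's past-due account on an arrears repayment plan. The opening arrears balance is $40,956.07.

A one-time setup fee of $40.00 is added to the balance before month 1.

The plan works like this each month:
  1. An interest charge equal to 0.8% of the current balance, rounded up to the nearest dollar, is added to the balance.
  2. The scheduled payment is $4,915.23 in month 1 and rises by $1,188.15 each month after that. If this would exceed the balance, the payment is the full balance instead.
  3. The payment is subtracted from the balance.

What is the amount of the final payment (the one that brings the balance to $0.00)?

# | Opening | Interest | Payment | End bal
1 | $40,996.07 | $328.00 | $4,915.23 | $36,408.84
2 | $36,408.84 | $292.00 | $6,103.38 | $30,597.46
3 | $30,597.46 | $245.00 | $7,291.53 | $23,550.93
4 | $23,550.93 | $189.00 | $8,479.68 | $15,260.25
5 | $15,260.25 | $123.00 | $9,667.83 | $5,715.42
6 | $5,715.42 | $46.00 | $5,761.42 | $0.00

$5,761.42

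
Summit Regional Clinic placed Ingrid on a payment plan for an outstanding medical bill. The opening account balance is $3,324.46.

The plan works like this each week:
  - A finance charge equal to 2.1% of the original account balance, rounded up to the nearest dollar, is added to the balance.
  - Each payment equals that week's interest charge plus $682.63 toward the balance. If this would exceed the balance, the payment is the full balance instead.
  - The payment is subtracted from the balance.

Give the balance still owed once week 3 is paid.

$1,276.57

Week 1: $3,324.46 +$70.00 interest = $3,394.46; pay $752.63 → $2,641.83
Week 2: $2,641.83 +$70.00 interest = $2,711.83; pay $752.63 → $1,959.20
Week 3: $1,959.20 +$70.00 interest = $2,029.20; pay $752.63 → $1,276.57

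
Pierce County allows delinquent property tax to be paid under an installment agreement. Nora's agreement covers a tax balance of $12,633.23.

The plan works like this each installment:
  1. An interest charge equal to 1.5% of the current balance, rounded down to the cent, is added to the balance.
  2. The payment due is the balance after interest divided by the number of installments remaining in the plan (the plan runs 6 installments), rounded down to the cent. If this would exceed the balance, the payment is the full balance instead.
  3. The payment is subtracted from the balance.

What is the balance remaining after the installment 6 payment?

Installment 1: $12,633.23 +$189.49 interest = $12,822.72; pay $2,137.12 → $10,685.60
Installment 2: $10,685.60 +$160.28 interest = $10,845.88; pay $2,169.17 → $8,676.71
Installment 3: $8,676.71 +$130.15 interest = $8,806.86; pay $2,201.71 → $6,605.15
Installment 4: $6,605.15 +$99.07 interest = $6,704.22; pay $2,234.74 → $4,469.48
Installment 5: $4,469.48 +$67.04 interest = $4,536.52; pay $2,268.26 → $2,268.26
Installment 6: $2,268.26 +$34.02 interest = $2,302.28; pay $2,302.28 → $0.00

$0.00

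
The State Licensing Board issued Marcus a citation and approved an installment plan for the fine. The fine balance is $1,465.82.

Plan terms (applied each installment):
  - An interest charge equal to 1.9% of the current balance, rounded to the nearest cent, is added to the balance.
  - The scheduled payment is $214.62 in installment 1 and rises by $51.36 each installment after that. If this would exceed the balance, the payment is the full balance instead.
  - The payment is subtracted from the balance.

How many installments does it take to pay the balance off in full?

# | Opening | Interest | Payment | End bal
1 | $1,465.82 | $27.85 | $214.62 | $1,279.05
2 | $1,279.05 | $24.30 | $265.98 | $1,037.37
3 | $1,037.37 | $19.71 | $317.34 | $739.74
4 | $739.74 | $14.06 | $368.70 | $385.10
5 | $385.10 | $7.32 | $392.42 | $0.00
Balance reaches $0.00 in installment 5.

5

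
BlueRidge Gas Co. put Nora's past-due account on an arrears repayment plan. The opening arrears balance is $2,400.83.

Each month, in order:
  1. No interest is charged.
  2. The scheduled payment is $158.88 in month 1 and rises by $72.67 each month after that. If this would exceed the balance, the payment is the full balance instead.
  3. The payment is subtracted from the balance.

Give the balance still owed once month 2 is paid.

$2,010.40

Month 1: opening $2,400.83; payment $158.88; balance $2,241.95
Month 2: opening $2,241.95; payment $231.55; balance $2,010.40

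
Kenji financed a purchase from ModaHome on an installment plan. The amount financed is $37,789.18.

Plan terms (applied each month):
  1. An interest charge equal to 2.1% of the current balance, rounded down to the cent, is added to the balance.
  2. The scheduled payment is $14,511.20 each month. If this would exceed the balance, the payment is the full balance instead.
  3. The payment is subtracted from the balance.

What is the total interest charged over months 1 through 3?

# | Opening | Interest | Payment | End bal
1 | $37,789.18 | $793.57 | $14,511.20 | $24,071.55
2 | $24,071.55 | $505.50 | $14,511.20 | $10,065.85
3 | $10,065.85 | $211.38 | $10,277.23 | $0.00
Total interest: $793.57 + $505.50 + $211.38 = $1,510.45

$1,510.45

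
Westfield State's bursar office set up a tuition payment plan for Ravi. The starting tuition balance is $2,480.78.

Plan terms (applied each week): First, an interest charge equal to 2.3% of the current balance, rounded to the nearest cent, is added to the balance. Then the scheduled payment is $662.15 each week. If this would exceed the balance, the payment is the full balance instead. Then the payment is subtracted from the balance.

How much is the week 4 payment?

$637.77

Week 1: $2,480.78 +$57.06 interest = $2,537.84; pay $662.15 → $1,875.69
Week 2: $1,875.69 +$43.14 interest = $1,918.83; pay $662.15 → $1,256.68
Week 3: $1,256.68 +$28.90 interest = $1,285.58; pay $662.15 → $623.43
Week 4: $623.43 +$14.34 interest = $637.77; pay $637.77 → $0.00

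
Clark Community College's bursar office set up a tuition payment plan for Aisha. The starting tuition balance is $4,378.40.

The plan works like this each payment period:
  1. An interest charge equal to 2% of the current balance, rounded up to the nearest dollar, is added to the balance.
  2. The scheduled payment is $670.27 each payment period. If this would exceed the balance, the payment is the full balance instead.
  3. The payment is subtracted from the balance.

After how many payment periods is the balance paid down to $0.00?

8

Payment period 1: $4,378.40 +$88.00 interest = $4,466.40; pay $670.27 → $3,796.13
Payment period 2: $3,796.13 +$76.00 interest = $3,872.13; pay $670.27 → $3,201.86
Payment period 3: $3,201.86 +$65.00 interest = $3,266.86; pay $670.27 → $2,596.59
Payment period 4: $2,596.59 +$52.00 interest = $2,648.59; pay $670.27 → $1,978.32
Payment period 5: $1,978.32 +$40.00 interest = $2,018.32; pay $670.27 → $1,348.05
Payment period 6: $1,348.05 +$27.00 interest = $1,375.05; pay $670.27 → $704.78
Payment period 7: $704.78 +$15.00 interest = $719.78; pay $670.27 → $49.51
Payment period 8: $49.51 +$1.00 interest = $50.51; pay $50.51 → $0.00
Balance reaches $0.00 in payment period 8.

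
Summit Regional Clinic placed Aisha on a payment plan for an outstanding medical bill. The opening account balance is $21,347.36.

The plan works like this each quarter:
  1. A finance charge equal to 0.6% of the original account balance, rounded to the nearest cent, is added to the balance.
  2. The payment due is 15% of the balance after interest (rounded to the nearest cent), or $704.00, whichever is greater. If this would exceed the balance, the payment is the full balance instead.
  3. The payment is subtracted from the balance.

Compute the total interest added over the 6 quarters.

$768.48

# | Opening | Interest | Payment | End bal
1 | $21,347.36 | $128.08 | $3,221.32 | $18,254.12
2 | $18,254.12 | $128.08 | $2,757.33 | $15,624.87
3 | $15,624.87 | $128.08 | $2,362.94 | $13,390.01
4 | $13,390.01 | $128.08 | $2,027.71 | $11,490.38
5 | $11,490.38 | $128.08 | $1,742.77 | $9,875.69
6 | $9,875.69 | $128.08 | $1,500.57 | $8,503.20
Total interest: $128.08 + $128.08 + $128.08 + $128.08 + $128.08 + $128.08 = $768.48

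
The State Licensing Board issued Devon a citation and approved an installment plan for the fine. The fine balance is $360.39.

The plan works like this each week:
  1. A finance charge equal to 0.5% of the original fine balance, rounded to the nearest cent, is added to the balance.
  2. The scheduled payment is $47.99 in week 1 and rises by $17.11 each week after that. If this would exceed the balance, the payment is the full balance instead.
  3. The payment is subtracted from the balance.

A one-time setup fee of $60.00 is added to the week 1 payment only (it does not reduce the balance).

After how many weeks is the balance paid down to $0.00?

5

Week 1: $360.39 +$1.80 interest = $362.19; pay $47.99 (+ $60.00 fee) → $314.20
Week 2: $314.20 +$1.80 interest = $316.00; pay $65.10 → $250.90
Week 3: $250.90 +$1.80 interest = $252.70; pay $82.21 → $170.49
Week 4: $170.49 +$1.80 interest = $172.29; pay $99.32 → $72.97
Week 5: $72.97 +$1.80 interest = $74.77; pay $74.77 → $0.00
Balance reaches $0.00 in week 5.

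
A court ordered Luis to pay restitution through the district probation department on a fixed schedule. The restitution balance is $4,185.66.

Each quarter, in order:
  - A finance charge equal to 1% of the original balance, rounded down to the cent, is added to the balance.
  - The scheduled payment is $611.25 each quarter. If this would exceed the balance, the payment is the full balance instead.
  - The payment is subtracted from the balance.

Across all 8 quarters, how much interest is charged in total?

$334.80

Quarter 1: $4,185.66 +$41.85 interest = $4,227.51; pay $611.25 → $3,616.26
Quarter 2: $3,616.26 +$41.85 interest = $3,658.11; pay $611.25 → $3,046.86
Quarter 3: $3,046.86 +$41.85 interest = $3,088.71; pay $611.25 → $2,477.46
Quarter 4: $2,477.46 +$41.85 interest = $2,519.31; pay $611.25 → $1,908.06
Quarter 5: $1,908.06 +$41.85 interest = $1,949.91; pay $611.25 → $1,338.66
Quarter 6: $1,338.66 +$41.85 interest = $1,380.51; pay $611.25 → $769.26
Quarter 7: $769.26 +$41.85 interest = $811.11; pay $611.25 → $199.86
Quarter 8: $199.86 +$41.85 interest = $241.71; pay $241.71 → $0.00
Total interest: $41.85 + $41.85 + $41.85 + $41.85 + $41.85 + $41.85 + $41.85 + $41.85 = $334.80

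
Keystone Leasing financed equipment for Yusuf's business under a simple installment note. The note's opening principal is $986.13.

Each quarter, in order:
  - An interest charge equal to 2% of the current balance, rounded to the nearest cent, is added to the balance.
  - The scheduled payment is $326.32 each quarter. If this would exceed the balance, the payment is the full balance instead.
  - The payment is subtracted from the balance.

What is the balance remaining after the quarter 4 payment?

Quarter 1: $986.13 +$19.72 interest = $1,005.85; pay $326.32 → $679.53
Quarter 2: $679.53 +$13.59 interest = $693.12; pay $326.32 → $366.80
Quarter 3: $366.80 +$7.34 interest = $374.14; pay $326.32 → $47.82
Quarter 4: $47.82 +$0.96 interest = $48.78; pay $48.78 → $0.00

$0.00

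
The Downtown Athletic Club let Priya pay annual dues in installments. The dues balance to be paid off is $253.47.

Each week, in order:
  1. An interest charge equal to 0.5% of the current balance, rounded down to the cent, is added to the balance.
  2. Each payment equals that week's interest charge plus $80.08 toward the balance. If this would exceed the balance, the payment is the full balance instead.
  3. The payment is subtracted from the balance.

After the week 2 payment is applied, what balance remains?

$93.31

# | Opening | Interest | Payment | End bal
1 | $253.47 | $1.26 | $81.34 | $173.39
2 | $173.39 | $0.86 | $80.94 | $93.31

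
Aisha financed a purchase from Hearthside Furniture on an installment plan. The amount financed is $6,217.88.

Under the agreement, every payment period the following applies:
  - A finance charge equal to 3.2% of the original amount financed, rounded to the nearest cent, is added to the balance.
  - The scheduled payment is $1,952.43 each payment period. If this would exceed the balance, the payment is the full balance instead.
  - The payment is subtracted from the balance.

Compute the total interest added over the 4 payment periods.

$795.88

Payment period 1: opening $6,217.88; interest $198.97 → $6,416.85; payment $1,952.43; balance $4,464.42
Payment period 2: opening $4,464.42; interest $198.97 → $4,663.39; payment $1,952.43; balance $2,710.96
Payment period 3: opening $2,710.96; interest $198.97 → $2,909.93; payment $1,952.43; balance $957.50
Payment period 4: opening $957.50; interest $198.97 → $1,156.47; payment $1,156.47; balance $0.00
Total interest: $198.97 + $198.97 + $198.97 + $198.97 = $795.88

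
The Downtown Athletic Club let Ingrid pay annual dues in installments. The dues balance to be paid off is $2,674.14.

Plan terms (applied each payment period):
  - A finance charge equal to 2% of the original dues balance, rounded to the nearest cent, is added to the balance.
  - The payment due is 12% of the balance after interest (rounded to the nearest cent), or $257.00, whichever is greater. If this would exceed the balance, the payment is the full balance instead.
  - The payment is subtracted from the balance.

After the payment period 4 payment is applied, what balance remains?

$1,743.76

Payment period 1: opening $2,674.14; interest $53.48 → $2,727.62; payment $327.31; balance $2,400.31
Payment period 2: opening $2,400.31; interest $53.48 → $2,453.79; payment $294.45; balance $2,159.34
Payment period 3: opening $2,159.34; interest $53.48 → $2,212.82; payment $265.54; balance $1,947.28
Payment period 4: opening $1,947.28; interest $53.48 → $2,000.76; payment $257.00; balance $1,743.76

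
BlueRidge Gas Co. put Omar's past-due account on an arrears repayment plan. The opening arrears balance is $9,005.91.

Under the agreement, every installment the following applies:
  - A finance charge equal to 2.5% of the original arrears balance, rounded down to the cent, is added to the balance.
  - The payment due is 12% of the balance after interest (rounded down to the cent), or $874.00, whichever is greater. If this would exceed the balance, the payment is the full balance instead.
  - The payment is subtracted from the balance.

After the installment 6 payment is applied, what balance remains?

Installment 1: opening $9,005.91; interest $225.14 → $9,231.05; payment $1,107.72; balance $8,123.33
Installment 2: opening $8,123.33; interest $225.14 → $8,348.47; payment $1,001.81; balance $7,346.66
Installment 3: opening $7,346.66; interest $225.14 → $7,571.80; payment $908.61; balance $6,663.19
Installment 4: opening $6,663.19; interest $225.14 → $6,888.33; payment $874.00; balance $6,014.33
Installment 5: opening $6,014.33; interest $225.14 → $6,239.47; payment $874.00; balance $5,365.47
Installment 6: opening $5,365.47; interest $225.14 → $5,590.61; payment $874.00; balance $4,716.61

$4,716.61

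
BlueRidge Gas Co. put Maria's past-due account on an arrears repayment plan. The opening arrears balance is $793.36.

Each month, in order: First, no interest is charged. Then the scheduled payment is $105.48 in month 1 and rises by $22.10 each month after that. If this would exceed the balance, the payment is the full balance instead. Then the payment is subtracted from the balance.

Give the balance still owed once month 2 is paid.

$560.30

Month 1: opening $793.36; payment $105.48; balance $687.88
Month 2: opening $687.88; payment $127.58; balance $560.30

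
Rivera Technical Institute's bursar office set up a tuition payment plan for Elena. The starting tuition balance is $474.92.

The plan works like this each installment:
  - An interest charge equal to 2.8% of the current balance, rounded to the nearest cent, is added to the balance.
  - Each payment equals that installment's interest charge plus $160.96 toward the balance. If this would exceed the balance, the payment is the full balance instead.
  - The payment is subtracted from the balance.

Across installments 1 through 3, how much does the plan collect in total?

Installment 1: $474.92 +$13.30 interest = $488.22; pay $174.26 → $313.96
Installment 2: $313.96 +$8.79 interest = $322.75; pay $169.75 → $153.00
Installment 3: $153.00 +$4.28 interest = $157.28; pay $157.28 → $0.00
Total paid: $501.29

$501.29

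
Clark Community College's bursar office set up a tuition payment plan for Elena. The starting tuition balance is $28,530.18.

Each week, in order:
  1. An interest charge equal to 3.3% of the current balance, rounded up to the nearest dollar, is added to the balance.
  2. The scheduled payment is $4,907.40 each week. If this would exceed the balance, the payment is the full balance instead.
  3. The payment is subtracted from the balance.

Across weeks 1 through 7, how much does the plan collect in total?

Week 1: $28,530.18 +$942.00 interest = $29,472.18; pay $4,907.40 → $24,564.78
Week 2: $24,564.78 +$811.00 interest = $25,375.78; pay $4,907.40 → $20,468.38
Week 3: $20,468.38 +$676.00 interest = $21,144.38; pay $4,907.40 → $16,236.98
Week 4: $16,236.98 +$536.00 interest = $16,772.98; pay $4,907.40 → $11,865.58
Week 5: $11,865.58 +$392.00 interest = $12,257.58; pay $4,907.40 → $7,350.18
Week 6: $7,350.18 +$243.00 interest = $7,593.18; pay $4,907.40 → $2,685.78
Week 7: $2,685.78 +$89.00 interest = $2,774.78; pay $2,774.78 → $0.00
Total paid: $32,219.18

$32,219.18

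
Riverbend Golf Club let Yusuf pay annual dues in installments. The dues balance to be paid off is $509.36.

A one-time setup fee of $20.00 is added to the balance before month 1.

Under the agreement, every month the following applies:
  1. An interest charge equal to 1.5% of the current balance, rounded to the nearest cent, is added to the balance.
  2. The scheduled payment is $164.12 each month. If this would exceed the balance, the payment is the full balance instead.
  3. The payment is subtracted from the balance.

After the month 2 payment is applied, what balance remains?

Month 1: $529.36 +$7.94 interest = $537.30; pay $164.12 → $373.18
Month 2: $373.18 +$5.60 interest = $378.78; pay $164.12 → $214.66

$214.66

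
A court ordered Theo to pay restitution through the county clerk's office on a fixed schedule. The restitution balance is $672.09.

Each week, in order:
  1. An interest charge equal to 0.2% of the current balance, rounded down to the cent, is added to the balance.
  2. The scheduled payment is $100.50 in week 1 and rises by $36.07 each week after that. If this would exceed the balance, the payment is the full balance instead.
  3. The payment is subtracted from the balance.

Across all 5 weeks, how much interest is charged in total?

Week 1: $672.09 +$1.34 interest = $673.43; pay $100.50 → $572.93
Week 2: $572.93 +$1.14 interest = $574.07; pay $136.57 → $437.50
Week 3: $437.50 +$0.87 interest = $438.37; pay $172.64 → $265.73
Week 4: $265.73 +$0.53 interest = $266.26; pay $208.71 → $57.55
Week 5: $57.55 +$0.11 interest = $57.66; pay $57.66 → $0.00
Total interest: $1.34 + $1.14 + $0.87 + $0.53 + $0.11 = $3.99

$3.99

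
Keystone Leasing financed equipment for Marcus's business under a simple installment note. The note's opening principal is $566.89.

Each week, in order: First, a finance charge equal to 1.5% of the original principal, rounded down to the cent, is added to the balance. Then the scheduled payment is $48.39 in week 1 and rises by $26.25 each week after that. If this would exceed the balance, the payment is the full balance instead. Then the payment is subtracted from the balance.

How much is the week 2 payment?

Week 1: $566.89 +$8.50 interest = $575.39; pay $48.39 → $527.00
Week 2: $527.00 +$8.50 interest = $535.50; pay $74.64 → $460.86

$74.64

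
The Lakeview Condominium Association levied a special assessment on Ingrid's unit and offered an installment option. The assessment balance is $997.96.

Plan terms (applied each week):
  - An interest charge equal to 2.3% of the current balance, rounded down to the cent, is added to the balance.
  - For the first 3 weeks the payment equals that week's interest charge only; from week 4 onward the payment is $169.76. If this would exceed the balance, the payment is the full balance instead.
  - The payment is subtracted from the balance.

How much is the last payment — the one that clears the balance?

Week 1: opening $997.96; interest $22.95 → $1,020.91; payment $22.95; balance $997.96
Week 2: opening $997.96; interest $22.95 → $1,020.91; payment $22.95; balance $997.96
Week 3: opening $997.96; interest $22.95 → $1,020.91; payment $22.95; balance $997.96
Week 4: opening $997.96; interest $22.95 → $1,020.91; payment $169.76; balance $851.15
Week 5: opening $851.15; interest $19.57 → $870.72; payment $169.76; balance $700.96
Week 6: opening $700.96; interest $16.12 → $717.08; payment $169.76; balance $547.32
Week 7: opening $547.32; interest $12.58 → $559.90; payment $169.76; balance $390.14
Week 8: opening $390.14; interest $8.97 → $399.11; payment $169.76; balance $229.35
Week 9: opening $229.35; interest $5.27 → $234.62; payment $169.76; balance $64.86
Week 10: opening $64.86; interest $1.49 → $66.35; payment $66.35; balance $0.00

$66.35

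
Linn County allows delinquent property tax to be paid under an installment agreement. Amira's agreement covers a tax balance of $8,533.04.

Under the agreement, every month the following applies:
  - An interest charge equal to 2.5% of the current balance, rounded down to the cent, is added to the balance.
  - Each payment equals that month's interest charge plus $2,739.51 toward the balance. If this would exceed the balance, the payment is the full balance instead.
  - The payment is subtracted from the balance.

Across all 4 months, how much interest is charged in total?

$442.36

# | Opening | Interest | Payment | End bal
1 | $8,533.04 | $213.32 | $2,952.83 | $5,793.53
2 | $5,793.53 | $144.83 | $2,884.34 | $3,054.02
3 | $3,054.02 | $76.35 | $2,815.86 | $314.51
4 | $314.51 | $7.86 | $322.37 | $0.00
Total interest: $213.32 + $144.83 + $76.35 + $7.86 = $442.36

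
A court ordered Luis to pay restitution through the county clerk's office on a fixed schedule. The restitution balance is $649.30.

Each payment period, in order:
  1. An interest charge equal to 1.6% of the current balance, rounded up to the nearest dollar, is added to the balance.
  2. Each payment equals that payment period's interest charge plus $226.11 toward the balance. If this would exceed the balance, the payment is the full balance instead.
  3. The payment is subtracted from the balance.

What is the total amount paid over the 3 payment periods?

$671.30

Payment period 1: $649.30 +$11.00 interest = $660.30; pay $237.11 → $423.19
Payment period 2: $423.19 +$7.00 interest = $430.19; pay $233.11 → $197.08
Payment period 3: $197.08 +$4.00 interest = $201.08; pay $201.08 → $0.00
Total paid: $671.30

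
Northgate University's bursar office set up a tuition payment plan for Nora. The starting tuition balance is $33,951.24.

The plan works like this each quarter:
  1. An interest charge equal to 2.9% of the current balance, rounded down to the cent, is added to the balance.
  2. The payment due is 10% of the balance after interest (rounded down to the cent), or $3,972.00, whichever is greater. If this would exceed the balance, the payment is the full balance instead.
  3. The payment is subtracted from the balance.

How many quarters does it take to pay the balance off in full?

Quarter 1: $33,951.24 +$984.58 interest = $34,935.82; pay $3,972.00 → $30,963.82
Quarter 2: $30,963.82 +$897.95 interest = $31,861.77; pay $3,972.00 → $27,889.77
Quarter 3: $27,889.77 +$808.80 interest = $28,698.57; pay $3,972.00 → $24,726.57
Quarter 4: $24,726.57 +$717.07 interest = $25,443.64; pay $3,972.00 → $21,471.64
Quarter 5: $21,471.64 +$622.67 interest = $22,094.31; pay $3,972.00 → $18,122.31
Quarter 6: $18,122.31 +$525.54 interest = $18,647.85; pay $3,972.00 → $14,675.85
Quarter 7: $14,675.85 +$425.59 interest = $15,101.44; pay $3,972.00 → $11,129.44
Quarter 8: $11,129.44 +$322.75 interest = $11,452.19; pay $3,972.00 → $7,480.19
Quarter 9: $7,480.19 +$216.92 interest = $7,697.11; pay $3,972.00 → $3,725.11
Quarter 10: $3,725.11 +$108.02 interest = $3,833.13; pay $3,833.13 → $0.00
Balance reaches $0.00 in quarter 10.

10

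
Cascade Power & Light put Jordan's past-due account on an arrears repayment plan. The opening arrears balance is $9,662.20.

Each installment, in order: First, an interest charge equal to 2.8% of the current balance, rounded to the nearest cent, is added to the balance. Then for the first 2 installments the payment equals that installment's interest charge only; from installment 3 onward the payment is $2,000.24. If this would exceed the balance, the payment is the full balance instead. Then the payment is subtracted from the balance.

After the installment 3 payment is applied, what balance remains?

$7,932.50

# | Opening | Interest | Payment | End bal
1 | $9,662.20 | $270.54 | $270.54 | $9,662.20
2 | $9,662.20 | $270.54 | $270.54 | $9,662.20
3 | $9,662.20 | $270.54 | $2,000.24 | $7,932.50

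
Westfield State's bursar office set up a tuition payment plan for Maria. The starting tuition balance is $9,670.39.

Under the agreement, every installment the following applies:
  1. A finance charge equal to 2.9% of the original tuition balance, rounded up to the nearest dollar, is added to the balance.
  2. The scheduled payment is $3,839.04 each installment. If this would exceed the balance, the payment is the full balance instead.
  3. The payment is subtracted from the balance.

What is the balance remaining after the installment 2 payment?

$2,554.31

Installment 1: $9,670.39 +$281.00 interest = $9,951.39; pay $3,839.04 → $6,112.35
Installment 2: $6,112.35 +$281.00 interest = $6,393.35; pay $3,839.04 → $2,554.31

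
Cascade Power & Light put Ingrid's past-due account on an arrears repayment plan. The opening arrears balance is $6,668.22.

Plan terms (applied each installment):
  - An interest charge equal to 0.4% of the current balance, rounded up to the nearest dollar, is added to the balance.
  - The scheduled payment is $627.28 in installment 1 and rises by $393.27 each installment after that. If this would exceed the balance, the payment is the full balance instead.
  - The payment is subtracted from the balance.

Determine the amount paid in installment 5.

Installment 1: $6,668.22 +$27.00 interest = $6,695.22; pay $627.28 → $6,067.94
Installment 2: $6,067.94 +$25.00 interest = $6,092.94; pay $1,020.55 → $5,072.39
Installment 3: $5,072.39 +$21.00 interest = $5,093.39; pay $1,413.82 → $3,679.57
Installment 4: $3,679.57 +$15.00 interest = $3,694.57; pay $1,807.09 → $1,887.48
Installment 5: $1,887.48 +$8.00 interest = $1,895.48; pay $1,895.48 → $0.00

$1,895.48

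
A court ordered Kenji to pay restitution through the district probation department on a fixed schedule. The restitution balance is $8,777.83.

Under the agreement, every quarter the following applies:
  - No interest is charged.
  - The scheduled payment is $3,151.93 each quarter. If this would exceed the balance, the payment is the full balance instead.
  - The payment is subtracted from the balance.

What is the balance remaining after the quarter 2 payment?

Quarter 1: $8,777.83 − $3,151.93 → $5,625.90
Quarter 2: $5,625.90 − $3,151.93 → $2,473.97

$2,473.97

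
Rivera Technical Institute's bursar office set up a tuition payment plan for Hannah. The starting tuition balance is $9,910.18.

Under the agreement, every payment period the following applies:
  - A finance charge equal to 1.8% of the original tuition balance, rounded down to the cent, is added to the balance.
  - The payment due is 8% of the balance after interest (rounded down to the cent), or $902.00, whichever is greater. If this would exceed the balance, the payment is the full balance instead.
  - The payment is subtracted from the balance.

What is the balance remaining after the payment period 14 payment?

Payment period 1: opening $9,910.18; interest $178.38 → $10,088.56; payment $902.00; balance $9,186.56
Payment period 2: opening $9,186.56; interest $178.38 → $9,364.94; payment $902.00; balance $8,462.94
Payment period 3: opening $8,462.94; interest $178.38 → $8,641.32; payment $902.00; balance $7,739.32
Payment period 4: opening $7,739.32; interest $178.38 → $7,917.70; payment $902.00; balance $7,015.70
Payment period 5: opening $7,015.70; interest $178.38 → $7,194.08; payment $902.00; balance $6,292.08
Payment period 6: opening $6,292.08; interest $178.38 → $6,470.46; payment $902.00; balance $5,568.46
Payment period 7: opening $5,568.46; interest $178.38 → $5,746.84; payment $902.00; balance $4,844.84
Payment period 8: opening $4,844.84; interest $178.38 → $5,023.22; payment $902.00; balance $4,121.22
Payment period 9: opening $4,121.22; interest $178.38 → $4,299.60; payment $902.00; balance $3,397.60
Payment period 10: opening $3,397.60; interest $178.38 → $3,575.98; payment $902.00; balance $2,673.98
Payment period 11: opening $2,673.98; interest $178.38 → $2,852.36; payment $902.00; balance $1,950.36
Payment period 12: opening $1,950.36; interest $178.38 → $2,128.74; payment $902.00; balance $1,226.74
Payment period 13: opening $1,226.74; interest $178.38 → $1,405.12; payment $902.00; balance $503.12
Payment period 14: opening $503.12; interest $178.38 → $681.50; payment $681.50; balance $0.00

$0.00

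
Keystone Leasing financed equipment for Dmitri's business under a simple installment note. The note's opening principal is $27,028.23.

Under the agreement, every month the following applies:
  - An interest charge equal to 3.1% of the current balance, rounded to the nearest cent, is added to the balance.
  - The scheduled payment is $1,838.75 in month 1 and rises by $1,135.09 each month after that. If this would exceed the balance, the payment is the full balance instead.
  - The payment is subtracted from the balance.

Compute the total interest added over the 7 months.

Month 1: opening $27,028.23; interest $837.88 → $27,866.11; payment $1,838.75; balance $26,027.36
Month 2: opening $26,027.36; interest $806.85 → $26,834.21; payment $2,973.84; balance $23,860.37
Month 3: opening $23,860.37; interest $739.67 → $24,600.04; payment $4,108.93; balance $20,491.11
Month 4: opening $20,491.11; interest $635.22 → $21,126.33; payment $5,244.02; balance $15,882.31
Month 5: opening $15,882.31; interest $492.35 → $16,374.66; payment $6,379.11; balance $9,995.55
Month 6: opening $9,995.55; interest $309.86 → $10,305.41; payment $7,514.20; balance $2,791.21
Month 7: opening $2,791.21; interest $86.53 → $2,877.74; payment $2,877.74; balance $0.00
Total interest: $837.88 + $806.85 + $739.67 + $635.22 + $492.35 + $309.86 + $86.53 = $3,908.36

$3,908.36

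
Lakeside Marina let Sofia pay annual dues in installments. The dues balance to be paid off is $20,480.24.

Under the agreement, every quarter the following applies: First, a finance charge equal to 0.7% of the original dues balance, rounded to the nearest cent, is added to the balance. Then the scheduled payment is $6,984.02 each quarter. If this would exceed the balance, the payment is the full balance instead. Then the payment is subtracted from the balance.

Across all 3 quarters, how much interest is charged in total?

Quarter 1: $20,480.24 +$143.36 interest = $20,623.60; pay $6,984.02 → $13,639.58
Quarter 2: $13,639.58 +$143.36 interest = $13,782.94; pay $6,984.02 → $6,798.92
Quarter 3: $6,798.92 +$143.36 interest = $6,942.28; pay $6,942.28 → $0.00
Total interest: $143.36 + $143.36 + $143.36 = $430.08

$430.08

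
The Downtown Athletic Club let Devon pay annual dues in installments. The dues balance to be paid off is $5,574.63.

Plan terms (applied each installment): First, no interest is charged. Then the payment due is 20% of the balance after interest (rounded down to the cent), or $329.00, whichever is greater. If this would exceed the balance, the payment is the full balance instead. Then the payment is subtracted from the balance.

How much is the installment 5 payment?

$456.67

Installment 1: opening $5,574.63; payment $1,114.92; balance $4,459.71
Installment 2: opening $4,459.71; payment $891.94; balance $3,567.77
Installment 3: opening $3,567.77; payment $713.55; balance $2,854.22
Installment 4: opening $2,854.22; payment $570.84; balance $2,283.38
Installment 5: opening $2,283.38; payment $456.67; balance $1,826.71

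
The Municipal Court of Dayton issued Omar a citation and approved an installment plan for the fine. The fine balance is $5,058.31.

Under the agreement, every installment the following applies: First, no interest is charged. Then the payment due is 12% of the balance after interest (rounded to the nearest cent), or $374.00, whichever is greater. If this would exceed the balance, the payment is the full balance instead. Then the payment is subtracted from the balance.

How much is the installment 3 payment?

Installment 1: $5,058.31 − $607.00 → $4,451.31
Installment 2: $4,451.31 − $534.16 → $3,917.15
Installment 3: $3,917.15 − $470.06 → $3,447.09

$470.06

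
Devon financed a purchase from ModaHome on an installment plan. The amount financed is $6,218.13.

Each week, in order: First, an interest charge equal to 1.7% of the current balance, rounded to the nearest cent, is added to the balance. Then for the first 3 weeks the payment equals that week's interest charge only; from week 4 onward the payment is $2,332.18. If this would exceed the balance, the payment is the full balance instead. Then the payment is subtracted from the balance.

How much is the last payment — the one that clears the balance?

# | Opening | Interest | Payment | End bal
1 | $6,218.13 | $105.71 | $105.71 | $6,218.13
2 | $6,218.13 | $105.71 | $105.71 | $6,218.13
3 | $6,218.13 | $105.71 | $105.71 | $6,218.13
4 | $6,218.13 | $105.71 | $2,332.18 | $3,991.66
5 | $3,991.66 | $67.86 | $2,332.18 | $1,727.34
6 | $1,727.34 | $29.36 | $1,756.70 | $0.00

$1,756.70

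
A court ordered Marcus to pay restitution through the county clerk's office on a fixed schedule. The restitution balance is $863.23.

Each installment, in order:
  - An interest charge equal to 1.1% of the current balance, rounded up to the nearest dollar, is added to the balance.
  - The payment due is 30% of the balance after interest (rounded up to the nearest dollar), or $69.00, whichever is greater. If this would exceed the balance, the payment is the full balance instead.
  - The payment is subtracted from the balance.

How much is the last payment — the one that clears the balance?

$16.23

# | Opening | Interest | Payment | End bal
1 | $863.23 | $10.00 | $262.00 | $611.23
2 | $611.23 | $7.00 | $186.00 | $432.23
3 | $432.23 | $5.00 | $132.00 | $305.23
4 | $305.23 | $4.00 | $93.00 | $216.23
5 | $216.23 | $3.00 | $69.00 | $150.23
6 | $150.23 | $2.00 | $69.00 | $83.23
7 | $83.23 | $1.00 | $69.00 | $15.23
8 | $15.23 | $1.00 | $16.23 | $0.00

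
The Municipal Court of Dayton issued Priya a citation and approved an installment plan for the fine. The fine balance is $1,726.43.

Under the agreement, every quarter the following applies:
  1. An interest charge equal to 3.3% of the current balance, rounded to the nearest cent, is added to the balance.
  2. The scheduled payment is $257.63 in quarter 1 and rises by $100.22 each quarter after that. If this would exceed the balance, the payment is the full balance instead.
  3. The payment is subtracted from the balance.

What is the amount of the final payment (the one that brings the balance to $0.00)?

$277.38

# | Opening | Interest | Payment | End bal
1 | $1,726.43 | $56.97 | $257.63 | $1,525.77
2 | $1,525.77 | $50.35 | $357.85 | $1,218.27
3 | $1,218.27 | $40.20 | $458.07 | $800.40
4 | $800.40 | $26.41 | $558.29 | $268.52
5 | $268.52 | $8.86 | $277.38 | $0.00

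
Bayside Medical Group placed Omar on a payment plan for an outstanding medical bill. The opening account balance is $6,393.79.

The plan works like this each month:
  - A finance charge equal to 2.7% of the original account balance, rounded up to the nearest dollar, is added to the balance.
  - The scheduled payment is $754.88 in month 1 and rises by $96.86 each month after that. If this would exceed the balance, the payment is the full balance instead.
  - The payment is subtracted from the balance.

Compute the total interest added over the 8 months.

$1,384.00

Month 1: opening $6,393.79; interest $173.00 → $6,566.79; payment $754.88; balance $5,811.91
Month 2: opening $5,811.91; interest $173.00 → $5,984.91; payment $851.74; balance $5,133.17
Month 3: opening $5,133.17; interest $173.00 → $5,306.17; payment $948.60; balance $4,357.57
Month 4: opening $4,357.57; interest $173.00 → $4,530.57; payment $1,045.46; balance $3,485.11
Month 5: opening $3,485.11; interest $173.00 → $3,658.11; payment $1,142.32; balance $2,515.79
Month 6: opening $2,515.79; interest $173.00 → $2,688.79; payment $1,239.18; balance $1,449.61
Month 7: opening $1,449.61; interest $173.00 → $1,622.61; payment $1,336.04; balance $286.57
Month 8: opening $286.57; interest $173.00 → $459.57; payment $459.57; balance $0.00
Total interest: $173.00 + $173.00 + $173.00 + $173.00 + $173.00 + $173.00 + $173.00 + $173.00 = $1,384.00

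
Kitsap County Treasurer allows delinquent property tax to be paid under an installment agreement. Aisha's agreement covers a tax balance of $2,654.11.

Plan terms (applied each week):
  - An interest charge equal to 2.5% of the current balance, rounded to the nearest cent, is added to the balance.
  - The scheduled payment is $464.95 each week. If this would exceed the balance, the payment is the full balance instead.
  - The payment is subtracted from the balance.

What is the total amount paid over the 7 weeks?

# | Opening | Interest | Payment | End bal
1 | $2,654.11 | $66.35 | $464.95 | $2,255.51
2 | $2,255.51 | $56.39 | $464.95 | $1,846.95
3 | $1,846.95 | $46.17 | $464.95 | $1,428.17
4 | $1,428.17 | $35.70 | $464.95 | $998.92
5 | $998.92 | $24.97 | $464.95 | $558.94
6 | $558.94 | $13.97 | $464.95 | $107.96
7 | $107.96 | $2.70 | $110.66 | $0.00
Total paid: $2,900.36

$2,900.36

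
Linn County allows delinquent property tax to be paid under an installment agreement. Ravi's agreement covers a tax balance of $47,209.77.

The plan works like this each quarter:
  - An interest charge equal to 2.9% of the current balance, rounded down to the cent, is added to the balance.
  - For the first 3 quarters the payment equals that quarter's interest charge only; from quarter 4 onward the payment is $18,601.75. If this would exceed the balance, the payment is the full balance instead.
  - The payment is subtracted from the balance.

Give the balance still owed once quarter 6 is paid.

# | Opening | Interest | Payment | End bal
1 | $47,209.77 | $1,369.08 | $1,369.08 | $47,209.77
2 | $47,209.77 | $1,369.08 | $1,369.08 | $47,209.77
3 | $47,209.77 | $1,369.08 | $1,369.08 | $47,209.77
4 | $47,209.77 | $1,369.08 | $18,601.75 | $29,977.10
5 | $29,977.10 | $869.33 | $18,601.75 | $12,244.68
6 | $12,244.68 | $355.09 | $12,599.77 | $0.00

$0.00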